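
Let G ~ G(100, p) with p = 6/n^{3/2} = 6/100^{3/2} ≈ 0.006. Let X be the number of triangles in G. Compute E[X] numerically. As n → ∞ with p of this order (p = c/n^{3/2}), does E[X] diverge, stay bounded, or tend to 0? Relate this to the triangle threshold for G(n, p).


Number of potential triangles: C(100, 3) = 161700.
Each occurs with probability p³ ≈ (0.006)³ ≈ 2.16000000e-07.
By linearity: E[X] = C(100, 3)·p³ ≈ 161700 · 2.16000000e-07 ≈ 0.034927.
Since α = 3/2 > 1, p = c/n^{3/2} = o(1/n) is below the triangle threshold p ~ 1/n. Asymptotically E[X] ~ (c³/6)·n^{3(1−α)} = (6³/6)·n^{-1.5} → 0, so by Markov's inequality G has no triangles w.h.p.

E[X] ≈ 0.034927; in regime p = Θ(1/n^{3/2}) E[X] tends to 0 (below the triangle threshold p ~ 1/n).


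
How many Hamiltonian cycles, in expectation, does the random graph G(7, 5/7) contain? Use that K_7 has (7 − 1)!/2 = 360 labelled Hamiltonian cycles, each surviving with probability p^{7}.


K_7 has (7 − 1)!/2 = 360 labelled Hamiltonian cycles.
For each such Hamiltonian cycle H, let X_H = 1 if all 7 edges of H are present in G. Then P[X_H = 1] = p^{7} = (5/7)^{7} = 78125/823543.
By linearity of expectation: E[X] = Σ_H E[X_H] = 360 · p^{7} = 360 · 78125/823543 = 28125000/823543.
Numerically: E[X] ≈ 34.1512.

E[X] = 360 · (5/7)^{7} = 28125000/823543 ≈ 34.1512.


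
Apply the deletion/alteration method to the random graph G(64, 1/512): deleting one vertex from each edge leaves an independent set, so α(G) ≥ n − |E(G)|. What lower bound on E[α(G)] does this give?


E[|E(G)|] = C(64, 2)·p = 2016 · (1/512) = 63/16.
E[α(G)] ≥ n − E[|E(G)|] = 64 − 63/16 = 961/16.
Numerically: ≈ 60.06250.
(This is only a lower bound; the true E[α(G)] may be larger.)

E[α(G)] ≥ 961/16 ≈ 60.06250.


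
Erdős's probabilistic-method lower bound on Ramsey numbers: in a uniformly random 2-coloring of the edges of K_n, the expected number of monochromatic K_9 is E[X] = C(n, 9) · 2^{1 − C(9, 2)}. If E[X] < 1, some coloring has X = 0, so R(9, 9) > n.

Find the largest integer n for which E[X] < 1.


We need C(n, 9) · 2^{1 − 36} < 1, i.e. C(n, 9) < 2^{36 − 1} = 34359738368.
Check values of n near the boundary:
  n = 63: C(63, 9) = 23667689815; 23667689815 < 34359738368? YES
  n = 64: C(64, 9) = 27540584512; 27540584512 < 34359738368? YES
  n = 65: C(65, 9) = 31966749880; 31966749880 < 34359738368? YES
  n = 66: C(66, 9) = 37014131440; 37014131440 < 34359738368? NO
The largest n with C(n, 9) < 34359738368 is n = 65 (where E[X] = 3995843735/4294967296 ≈ 0.930355). Hence R(9, 9) > 65, i.e. R(9, 9) ≥ 66.

Largest n = 65; hence R(9, 9) > 65.


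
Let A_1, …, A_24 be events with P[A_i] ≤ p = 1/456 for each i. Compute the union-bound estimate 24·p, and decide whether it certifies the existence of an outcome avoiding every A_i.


Union bound: P[∪_{i=1}^{24} A_i] ≤ Σ_i P[A_i] ≤ 24·p = 24·(1/456) = 1/19.
Numerically: 1/19 ≈ 0.053.
Is 1/19 < 1? YES.
Since P[∪ A_i] ≤ 1/19 < 1, the complement has P[∩ A_i^c] ≥ 1 − 1/19 = 18/19 > 0, so some outcome avoids every A_i.

24·p = 1/19 ≈ 0.053; existence CERTIFIED by the union bound.


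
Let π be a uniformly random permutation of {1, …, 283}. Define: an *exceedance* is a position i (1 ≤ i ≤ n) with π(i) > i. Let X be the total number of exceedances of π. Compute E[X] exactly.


Write X = Σ_{i=1}^{283} X_i, where X_i = 1_{π(i) > i}.
For each fixed i, π(i) is uniform over {1, …, 283} (marginal of a uniform permutation), so P[π(i) > i] = (n − i)/n. Summing: Σ_{i=1}^{283} (n − i)/n = (0 + 1 + … + 282)/283 = 283(283 − 1)/(2·283) = (283 − 1)/2.
Hence E[X] = Σ_{i=1}^{283} (283 − i)/283 = 141 ≈ 141.00000.

E[X] = 141 = 141.00000.


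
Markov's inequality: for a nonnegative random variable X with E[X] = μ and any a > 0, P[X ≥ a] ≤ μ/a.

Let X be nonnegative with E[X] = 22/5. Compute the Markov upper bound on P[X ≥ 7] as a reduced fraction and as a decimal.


μ = E[X] = 22/5, a = 7.
Markov: P[X ≥ 7] ≤ μ/a = (22/5)/7 = 22/35.
Numerically: ≈ 0.6286.
(Since a = 7 > μ = 4.4000, the bound 22/35 is < 1 and informative.)

P[X ≥ 7] ≤ 22/35 ≈ 0.6286.


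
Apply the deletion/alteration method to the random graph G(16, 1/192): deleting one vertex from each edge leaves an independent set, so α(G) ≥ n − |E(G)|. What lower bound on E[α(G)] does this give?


E[|E(G)|] = C(16, 2)·p = 120 · (1/192) = 5/8.
E[α(G)] ≥ n − E[|E(G)|] = 16 − 5/8 = 123/8.
Numerically: ≈ 15.375.
(This is only a lower bound; the true E[α(G)] may be larger.)

E[α(G)] ≥ 123/8 ≈ 15.375.


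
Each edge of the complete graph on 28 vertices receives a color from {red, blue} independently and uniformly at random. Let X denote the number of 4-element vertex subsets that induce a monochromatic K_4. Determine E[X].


Let X = Σ_S X_S over the C(28, 4) = 20475 subsets S of size 4, where X_S = 1 if the K_4 on S is monochromatic.
For a fixed S, the K_4 on S has C(4, 2) = 6 edges. P[all 6 edges red] = (1/2)^6, and likewise for blue, so P[monochromatic] = 2·(1/2)^6 = 2^{1 − 6} = 1/32.
Summing: E[X] = C(28, 4) · 2^{1 − 6} = 20475 · 1/32 = 20475/32.
Numerically: E[X] ≈ 639.8438.

E[X] = C(28,4)·2^(1−C(4,2)) = 20475/32 ≈ 639.8438.


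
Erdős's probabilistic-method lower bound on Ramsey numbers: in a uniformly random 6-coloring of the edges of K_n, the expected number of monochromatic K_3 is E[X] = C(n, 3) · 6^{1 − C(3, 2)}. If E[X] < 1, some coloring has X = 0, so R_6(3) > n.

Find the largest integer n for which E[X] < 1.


We need C(n, 3) · 6^{1 − 3} < 1, i.e. C(n, 3) < 6^{3 − 1} = 36.
Check values of n near the boundary:
  n = 4: C(4, 3) = 4; 4 < 36? YES
  n = 5: C(5, 3) = 10; 10 < 36? YES
  n = 6: C(6, 3) = 20; 20 < 36? YES
  n = 7: C(7, 3) = 35; 35 < 36? YES
  n = 8: C(8, 3) = 56; 56 < 36? NO
The largest n with C(n, 3) < 36 is n = 7 (where E[X] = 35/36 ≈ 0.972222). Hence R_6(3) > 7, i.e. R_6(3) ≥ 8.

Largest n = 7; hence R_6(3) > 7.


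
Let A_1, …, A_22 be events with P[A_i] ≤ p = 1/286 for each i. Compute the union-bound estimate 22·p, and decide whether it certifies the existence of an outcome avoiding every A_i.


Union bound: P[∪_{i=1}^{22} A_i] ≤ Σ_i P[A_i] ≤ 22·p = 22·(1/286) = 1/13.
Numerically: 1/13 ≈ 0.0769.
Is 1/13 < 1? YES.
Since P[∪ A_i] ≤ 1/13 < 1, the complement has P[∩ A_i^c] ≥ 1 − 1/13 = 12/13 > 0, so some outcome avoids every A_i.

22·p = 1/13 ≈ 0.0769; existence CERTIFIED by the union bound.


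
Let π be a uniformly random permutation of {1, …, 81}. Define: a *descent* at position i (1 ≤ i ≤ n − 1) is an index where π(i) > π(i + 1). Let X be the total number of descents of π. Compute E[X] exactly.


Write X = Σ X_I over i = 1, …, 80, with X_I the indicator of one descent.
There are 80 indicators.
For each fixed i, the pair (π(i), π(i+1)) is a uniformly random ordered pair of distinct values from {1, …, 81}; by symmetry P[π(i) > π(i+1)] = 1/2.
By linearity: E[X] = 80 · (1/2) = (81 − 1) · (1/2) = 40 ≈ 40.00000.

E[X] = 40 = 40.00000.


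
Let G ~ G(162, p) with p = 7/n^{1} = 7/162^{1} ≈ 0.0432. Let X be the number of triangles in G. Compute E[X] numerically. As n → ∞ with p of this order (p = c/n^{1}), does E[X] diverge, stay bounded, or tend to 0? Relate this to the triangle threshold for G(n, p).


Number of potential triangles: C(162, 3) = 695520.
Each occurs with probability p³ ≈ (0.0432)³ ≈ 8.06769e-05.
By linearity: E[X] = C(162, 3)·p³ ≈ 695520 · 8.06769e-05 ≈ 56.112.
Here α = 1, so p = 7/n is exactly at the triangle threshold p ~ 1/n. Asymptotically E[X] → c³/6 = 7³/6 = 343/6 ≈ 57.167, a bounded constant. In this regime the triangle count is asymptotically Poisson(c³/6).

E[X] ≈ 56.112; in regime p = Θ(1/n^{1}) E[X] stays bounded (at the triangle threshold p ~ 1/n).


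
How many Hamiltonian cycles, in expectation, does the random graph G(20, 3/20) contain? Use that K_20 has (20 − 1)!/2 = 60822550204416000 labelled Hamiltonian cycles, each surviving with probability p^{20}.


K_20 has (20 − 1)!/2 = 60822550204416000 labelled Hamiltonian cycles.
For each such Hamiltonian cycle H, let X_H = 1 if all 20 edges of H are present in G. Then P[X_H = 1] = p^{20} = (3/20)^{20} = 3486784401/104857600000000000000000000.
Summing the indicators: E[X] = Σ_H E[X_H] = 60822550204416000 · p^{20} = 60822550204416000 · 3486784401/104857600000000000000000000 = 51776152168407487821/25600000000000000000.
Numerically: E[X] ≈ 2.0225.

E[X] = 60822550204416000 · (3/20)^{20} = 51776152168407487821/25600000000000000000 ≈ 2.0225.


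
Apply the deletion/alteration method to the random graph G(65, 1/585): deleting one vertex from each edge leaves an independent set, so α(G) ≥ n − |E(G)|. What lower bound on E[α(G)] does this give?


E[|E(G)|] = C(65, 2)·p = 2080 · (1/585) = 32/9.
E[α(G)] ≥ n − E[|E(G)|] = 65 − 32/9 = 553/9.
Numerically: ≈ 61.444444.
(This is only a lower bound; the true E[α(G)] may be larger.)

E[α(G)] ≥ 553/9 ≈ 61.444444.


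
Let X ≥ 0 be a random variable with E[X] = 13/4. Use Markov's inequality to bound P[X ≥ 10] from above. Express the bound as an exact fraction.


μ = E[X] = 13/4, a = 10.
Markov: P[X ≥ 10] ≤ μ/a = (13/4)/10 = 13/40.
Numerically: ≈ 0.3250.
(Since a = 10 > μ = 3.2500, the bound 13/40 is < 1 and informative.)

P[X ≥ 10] ≤ 13/40 ≈ 0.3250.


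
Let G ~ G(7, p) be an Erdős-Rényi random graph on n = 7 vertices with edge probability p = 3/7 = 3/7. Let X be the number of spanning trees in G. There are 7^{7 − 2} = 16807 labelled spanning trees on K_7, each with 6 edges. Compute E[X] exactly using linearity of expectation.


K_7 has 7^{7 − 2} = 16807 labelled spanning trees.
For each such spanning tree H, let X_H = 1 if all 6 edges of H are present in G. Then P[X_H = 1] = p^{6} = (3/7)^{6} = 729/117649.
By linearity: E[X] = Σ_H E[X_H] = 16807 · p^{6} = 16807 · 729/117649 = 729/7.
Numerically: E[X] ≈ 104.143.

E[X] = 16807 · (3/7)^{6} = 729/7 ≈ 104.143.


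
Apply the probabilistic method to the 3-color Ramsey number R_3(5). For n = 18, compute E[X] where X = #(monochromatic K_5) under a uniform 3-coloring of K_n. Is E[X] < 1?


E[X] = C(18, 5) · 3^{1 − 10} = 8568 · 3^{−9} = 8568/19683.
As a reduced fraction: E[X] = 952/2187 ≈ 0.4352995.
Is E[X] < 1? YES.
Since E[X] < 1, there exists a 3-coloring of K_{18} with no monochromatic K_5; hence R_3(5) > 18.

E[X] = 952/2187 ≈ 0.4352995; E[X] < 1, so R_3(5) > 18.


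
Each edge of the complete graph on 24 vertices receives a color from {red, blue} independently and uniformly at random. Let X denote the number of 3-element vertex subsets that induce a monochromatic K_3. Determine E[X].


Let X = Σ_S X_S over the C(24, 3) = 2024 subsets S of size 3, where X_S = 1 if the K_3 on S is monochromatic.
For a fixed S, the K_3 on S has C(3, 2) = 3 edges. P[all 3 edges red] = (1/2)^3, and likewise for blue, so P[monochromatic] = 2·(1/2)^3 = 2^{1 − 3} = 1/4.
Summing: E[X] = C(24, 3) · 2^{1 − 3} = 2024 · 1/4 = 506.
Numerically: E[X] ≈ 506.0000.

E[X] = C(24,3)·2^(1−C(3,2)) = 506 ≈ 506.0000.


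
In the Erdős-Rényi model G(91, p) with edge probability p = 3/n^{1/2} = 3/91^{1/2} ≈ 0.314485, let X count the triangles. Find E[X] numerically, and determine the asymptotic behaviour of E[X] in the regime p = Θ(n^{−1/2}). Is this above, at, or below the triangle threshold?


Number of potential triangles: C(91, 3) = 121485.
Each occurs with probability p³ ≈ (0.314485)³ ≈ 3.11029567e-02.
By linearity: E[X] = C(91, 3)·p³ ≈ 121485 · 3.11029567e-02 ≈ 3778.542694.
Since α = 1/2 < 1, p = c/n^{1/2} ≫ 1/n is above the triangle threshold p ~ 1/n. Asymptotically E[X] ~ (c³/6)·n^{3(1−α)} = (3³/6)·n^{1.5} → ∞; triangles are abundant w.h.p.

E[X] ≈ 3778.542694; in regime p = Θ(1/n^{1/2}) E[X] diverges (above the triangle threshold p ~ 1/n).


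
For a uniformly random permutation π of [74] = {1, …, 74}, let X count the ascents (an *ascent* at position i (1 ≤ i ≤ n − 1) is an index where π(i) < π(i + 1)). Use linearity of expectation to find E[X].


Write X = Σ X_I over i = 1, …, 73, with X_I the indicator of one ascent.
There are 73 indicators.
For each fixed i, the pair (π(i), π(i+1)) is a uniformly random ordered pair of distinct values from {1, …, 74}; by symmetry P[π(i) < π(i+1)] = 1/2.
By linearity: E[X] = 73 · (1/2) = (74 − 1) · (1/2) = 73/2 ≈ 36.5000.

E[X] = 73/2 = 36.5000.


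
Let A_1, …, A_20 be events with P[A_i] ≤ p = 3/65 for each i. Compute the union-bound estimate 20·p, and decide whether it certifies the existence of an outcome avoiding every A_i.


Union bound: P[∪_{i=1}^{20} A_i] ≤ Σ_i P[A_i] ≤ 20·p = 20·(3/65) = 12/13.
Numerically: 12/13 ≈ 0.9230769.
Is 12/13 < 1? YES.
Since P[∪ A_i] ≤ 12/13 < 1, the complement has P[∩ A_i^c] ≥ 1 − 12/13 = 1/13 > 0, so some outcome avoids every A_i.

20·p = 12/13 ≈ 0.9230769; existence CERTIFIED by the union bound.


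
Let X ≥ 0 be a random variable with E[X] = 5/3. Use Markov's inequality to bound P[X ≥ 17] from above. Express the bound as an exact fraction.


μ = E[X] = 5/3, a = 17.
Markov: P[X ≥ 17] ≤ μ/a = (5/3)/17 = 5/51.
Numerically: ≈ 0.098039.
(Since a = 17 > μ = 1.666667, the bound 5/51 is < 1 and informative.)

P[X ≥ 17] ≤ 5/51 ≈ 0.098039.


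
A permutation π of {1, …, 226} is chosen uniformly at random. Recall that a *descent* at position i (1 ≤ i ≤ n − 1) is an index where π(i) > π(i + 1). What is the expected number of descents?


Write X = Σ X_I over i = 1, …, 225, with X_I the indicator of one descent.
There are 225 indicators.
For each fixed i, the pair (π(i), π(i+1)) is a uniformly random ordered pair of distinct values from {1, …, 226}; by symmetry P[π(i) > π(i+1)] = 1/2.
By linearity: E[X] = 225 · (1/2) = (226 − 1) · (1/2) = 225/2 ≈ 112.5000.

E[X] = 225/2 = 112.5000.


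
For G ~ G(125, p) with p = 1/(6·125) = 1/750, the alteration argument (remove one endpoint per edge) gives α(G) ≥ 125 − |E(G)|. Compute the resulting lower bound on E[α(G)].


E[|E(G)|] = C(125, 2)·p = 7750 · (1/750) = 31/3.
E[α(G)] ≥ n − E[|E(G)|] = 125 − 31/3 = 344/3.
Numerically: ≈ 114.66667.
(This is only a lower bound; the true E[α(G)] may be larger.)

E[α(G)] ≥ 344/3 ≈ 114.66667.


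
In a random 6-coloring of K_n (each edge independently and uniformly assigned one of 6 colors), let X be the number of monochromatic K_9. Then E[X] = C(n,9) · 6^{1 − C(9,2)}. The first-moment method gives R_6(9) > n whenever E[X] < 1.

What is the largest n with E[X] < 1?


We need C(n, 9) · 6^{1 − 36} < 1, i.e. C(n, 9) < 6^{36 − 1} = 1719070799748422591028658176.
Check values of n near the boundary:
  n = 4405: C(4405, 9) = 1706862792900636302463627150; 1706862792900636302463627150 < 1719070799748422591028658176? YES
  n = 4406: C(4406, 9) = 1710356485221788389505285700; 1710356485221788389505285700 < 1719070799748422591028658176? YES
  n = 4407: C(4407, 9) = 1713856532599459170657070050; 1713856532599459170657070050 < 1719070799748422591028658176? YES
  n = 4408: C(4408, 9) = 1717362945146264156457459600; 1717362945146264156457459600 < 1719070799748422591028658176? YES
  n = 4409: C(4409, 9) = 1720875732988608787686577131; 1720875732988608787686577131 < 1719070799748422591028658176? NO
  n = 4410: C(4410, 9) = 1724394906266704102180823710; 1724394906266704102180823710 < 1719070799748422591028658176? NO
  n = 4411: C(4411, 9) = 1727920475134582415883601405; 1727920475134582415883601405 < 1719070799748422591028658176? NO
The largest n with C(n, 9) < 1719070799748422591028658176 is n = 4408 (where E[X] = 35778394690547169926197075/35813974994758803979763712 ≈ 0.999). Hence R_6(9) > 4408, i.e. R_6(9) ≥ 4409.

Largest n = 4408; hence R_6(9) > 4408.


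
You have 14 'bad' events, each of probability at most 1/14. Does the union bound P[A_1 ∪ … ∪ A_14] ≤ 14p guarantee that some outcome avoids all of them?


Union bound: P[∪_{i=1}^{14} A_i] ≤ Σ_i P[A_i] ≤ 14·p = 14·(1/14) = 1.
Numerically: 1 ≈ 1.00000.
Is 1 < 1? NO.
Since the bound 1 is ≥ 1, the union bound is uninformative here; it does NOT by itself certify existence.

14·p = 1 ≈ 1.00000; existence NOT certified by the union bound.


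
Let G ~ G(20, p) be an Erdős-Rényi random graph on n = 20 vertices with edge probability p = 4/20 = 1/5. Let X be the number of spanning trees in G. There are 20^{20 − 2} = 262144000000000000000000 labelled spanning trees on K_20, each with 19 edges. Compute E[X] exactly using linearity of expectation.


K_20 has 20^{20 − 2} = 262144000000000000000000 labelled spanning trees.
For each such spanning tree H, let X_H = 1 if all 19 edges of H are present in G. Then P[X_H = 1] = p^{19} = (1/5)^{19} = 1/19073486328125.
By linearity: E[X] = Σ_H E[X_H] = 262144000000000000000000 · p^{19} = 262144000000000000000000 · 1/19073486328125 = 68719476736/5.
Numerically: E[X] ≈ 1.37439e+10.

E[X] = 262144000000000000000000 · (1/5)^{19} = 68719476736/5 ≈ 1.37439e+10.


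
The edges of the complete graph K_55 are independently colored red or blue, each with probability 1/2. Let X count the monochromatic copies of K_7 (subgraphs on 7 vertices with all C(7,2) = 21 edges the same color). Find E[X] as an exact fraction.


Let X = Σ_S X_S over the C(55, 7) = 202927725 subsets S of size 7, where X_S = 1 if the K_7 on S is monochromatic.
For a fixed S, the K_7 on S has C(7, 2) = 21 edges. P[all 21 edges red] = (1/2)^21, and likewise for blue, so P[monochromatic] = 2·(1/2)^21 = 2^{1 − 21} = 1/1048576.
By linearity: E[X] = C(55, 7) · 2^{1 − 21} = 202927725 · 1/1048576 = 202927725/1048576.
Numerically: E[X] ≈ 193.5270.

E[X] = C(55,7)·2^(1−C(7,2)) = 202927725/1048576 ≈ 193.5270.


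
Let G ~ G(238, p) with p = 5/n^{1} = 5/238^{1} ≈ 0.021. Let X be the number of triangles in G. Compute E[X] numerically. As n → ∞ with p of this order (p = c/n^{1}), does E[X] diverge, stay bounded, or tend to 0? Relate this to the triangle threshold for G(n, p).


Number of potential triangles: C(238, 3) = 2218636.
Each occurs with probability p³ ≈ (0.021)³ ≈ 9.27212e-06.
By linearity: E[X] = C(238, 3)·p³ ≈ 2218636 · 9.27212e-06 ≈ 20.571.
Here α = 1, so p = 5/n is exactly at the triangle threshold p ~ 1/n. Asymptotically E[X] → c³/6 = 5³/6 = 125/6 ≈ 20.833, a bounded constant. In this regime the triangle count is asymptotically Poisson(c³/6).

E[X] ≈ 20.571; in regime p = Θ(1/n^{1}) E[X] stays bounded (at the triangle threshold p ~ 1/n).


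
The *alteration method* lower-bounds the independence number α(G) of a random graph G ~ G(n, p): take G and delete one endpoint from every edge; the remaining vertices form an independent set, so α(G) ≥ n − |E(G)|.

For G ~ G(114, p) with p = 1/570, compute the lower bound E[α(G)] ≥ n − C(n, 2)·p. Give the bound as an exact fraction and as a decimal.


E[|E(G)|] = C(114, 2)·p = 6441 · (1/570) = 113/10.
E[α(G)] ≥ n − E[|E(G)|] = 114 − 113/10 = 1027/10.
Numerically: ≈ 102.700000.
(This is only a lower bound; the true E[α(G)] may be larger.)

E[α(G)] ≥ 1027/10 ≈ 102.700000.


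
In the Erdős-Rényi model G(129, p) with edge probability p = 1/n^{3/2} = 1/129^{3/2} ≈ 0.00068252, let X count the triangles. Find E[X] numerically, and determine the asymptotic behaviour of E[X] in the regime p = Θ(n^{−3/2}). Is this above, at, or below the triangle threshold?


Number of potential triangles: C(129, 3) = 349504.
Each occurs with probability p³ ≈ (0.00068252)³ ≈ 3.1794083e-10.
By linearity: E[X] = C(129, 3)·p³ ≈ 349504 · 3.1794083e-10 ≈ 0.00011.
Since α = 3/2 > 1, p = c/n^{3/2} = o(1/n) is below the triangle threshold p ~ 1/n. Asymptotically E[X] ~ (c³/6)·n^{3(1−α)} = (1³/6)·n^{-1.5} → 0, so by Markov's inequality G has no triangles w.h.p.

E[X] ≈ 0.00011; in regime p = Θ(1/n^{3/2}) E[X] tends to 0 (below the triangle threshold p ~ 1/n).


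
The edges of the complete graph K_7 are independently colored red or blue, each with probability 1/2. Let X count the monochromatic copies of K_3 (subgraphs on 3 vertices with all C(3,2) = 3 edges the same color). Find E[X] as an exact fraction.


Let X = Σ_S X_S over the C(7, 3) = 35 subsets S of size 3, where X_S = 1 if the K_3 on S is monochromatic.
For a fixed S, the K_3 on S has C(3, 2) = 3 edges. P[all 3 edges red] = (1/2)^3, and likewise for blue, so P[monochromatic] = 2·(1/2)^3 = 2^{1 − 3} = 1/4.
Summing: E[X] = C(7, 3) · 2^{1 − 3} = 35 · 1/4 = 35/4.
Numerically: E[X] ≈ 8.7500.

E[X] = C(7,3)·2^(1−C(3,2)) = 35/4 ≈ 8.7500.


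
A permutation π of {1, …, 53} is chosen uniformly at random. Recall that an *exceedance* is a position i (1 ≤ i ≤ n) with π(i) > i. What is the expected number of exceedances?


Write X = Σ_{i=1}^{53} X_i, where X_i = 1_{π(i) > i}.
For each fixed i, π(i) is uniform over {1, …, 53} (marginal of a uniform permutation), so P[π(i) > i] = (n − i)/n. Summing: Σ_{i=1}^{53} (n − i)/n = (0 + 1 + … + 52)/53 = 53(53 − 1)/(2·53) = (53 − 1)/2.
Hence E[X] = Σ_{i=1}^{53} (53 − i)/53 = 26 ≈ 26.0000.

E[X] = 26 = 26.0000.


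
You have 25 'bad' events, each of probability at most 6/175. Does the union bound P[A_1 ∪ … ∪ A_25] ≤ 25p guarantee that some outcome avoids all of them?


Union bound: P[∪_{i=1}^{25} A_i] ≤ Σ_i P[A_i] ≤ 25·p = 25·(6/175) = 6/7.
Numerically: 6/7 ≈ 0.85714.
Is 6/7 < 1? YES.
Since P[∪ A_i] ≤ 6/7 < 1, the complement has P[∩ A_i^c] ≥ 1 − 6/7 = 1/7 > 0, so some outcome avoids every A_i.

25·p = 6/7 ≈ 0.85714; existence CERTIFIED by the union bound.


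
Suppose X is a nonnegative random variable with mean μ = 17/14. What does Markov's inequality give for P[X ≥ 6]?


μ = E[X] = 17/14, a = 6.
Markov: P[X ≥ 6] ≤ μ/a = (17/14)/6 = 17/84.
Numerically: ≈ 0.20238.
(Since a = 6 > μ = 1.21429, the bound 17/84 is < 1 and informative.)

P[X ≥ 6] ≤ 17/84 ≈ 0.20238.


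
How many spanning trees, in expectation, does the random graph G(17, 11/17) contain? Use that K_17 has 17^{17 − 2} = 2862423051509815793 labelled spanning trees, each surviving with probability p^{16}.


K_17 has 17^{17 − 2} = 2862423051509815793 labelled spanning trees.
For each such spanning tree H, let X_H = 1 if all 16 edges of H are present in G. Then P[X_H = 1] = p^{16} = (11/17)^{16} = 45949729863572161/48661191875666868481.
By linearity: E[X] = Σ_H E[X_H] = 2862423051509815793 · p^{16} = 2862423051509815793 · 45949729863572161/48661191875666868481 = 45949729863572161/17.
Numerically: E[X] ≈ 2.7029e+15.

E[X] = 2862423051509815793 · (11/17)^{16} = 45949729863572161/17 ≈ 2.7029e+15.


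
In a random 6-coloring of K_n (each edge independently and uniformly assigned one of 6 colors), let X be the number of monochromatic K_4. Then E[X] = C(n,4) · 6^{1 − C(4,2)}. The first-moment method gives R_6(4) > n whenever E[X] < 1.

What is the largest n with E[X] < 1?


We need C(n, 4) · 6^{1 − 6} < 1, i.e. C(n, 4) < 6^{6 − 1} = 7776.
Check values of n near the boundary:
  n = 21: C(21, 4) = 5985; 5985 < 7776? YES
  n = 22: C(22, 4) = 7315; 7315 < 7776? YES
  n = 23: C(23, 4) = 8855; 8855 < 7776? NO
  n = 24: C(24, 4) = 10626; 10626 < 7776? NO
The largest n with C(n, 4) < 7776 is n = 22 (where E[X] = 7315/7776 ≈ 0.9407). Hence R_6(4) > 22, i.e. R_6(4) ≥ 23.

Largest n = 22; hence R_6(4) > 22.


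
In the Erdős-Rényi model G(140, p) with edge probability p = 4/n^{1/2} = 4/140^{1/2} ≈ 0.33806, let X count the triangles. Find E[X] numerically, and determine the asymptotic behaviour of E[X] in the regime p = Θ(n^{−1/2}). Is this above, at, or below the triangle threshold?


Number of potential triangles: C(140, 3) = 447580.
Each occurs with probability p³ ≈ (0.33806)³ ≈ 3.8635623e-02.
By linearity: E[X] = C(140, 3)·p³ ≈ 447580 · 3.8635623e-02 ≈ 17292.53218.
Since α = 1/2 < 1, p = c/n^{1/2} ≫ 1/n is above the triangle threshold p ~ 1/n. Asymptotically E[X] ~ (c³/6)·n^{3(1−α)} = (4³/6)·n^{1.5} → ∞; triangles are abundant w.h.p.

E[X] ≈ 17292.53218; in regime p = Θ(1/n^{1/2}) E[X] diverges (above the triangle threshold p ~ 1/n).


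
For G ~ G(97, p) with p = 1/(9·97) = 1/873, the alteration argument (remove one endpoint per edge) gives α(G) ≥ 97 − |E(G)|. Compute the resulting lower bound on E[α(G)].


E[|E(G)|] = C(97, 2)·p = 4656 · (1/873) = 16/3.
E[α(G)] ≥ n − E[|E(G)|] = 97 − 16/3 = 275/3.
Numerically: ≈ 91.666667.
(This is only a lower bound; the true E[α(G)] may be larger.)

E[α(G)] ≥ 275/3 ≈ 91.666667.


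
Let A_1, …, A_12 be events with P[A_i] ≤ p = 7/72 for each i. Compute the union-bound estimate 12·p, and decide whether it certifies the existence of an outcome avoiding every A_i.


Union bound: P[∪_{i=1}^{12} A_i] ≤ Σ_i P[A_i] ≤ 12·p = 12·(7/72) = 7/6.
Numerically: 7/6 ≈ 1.1667.
Is 7/6 < 1? NO.
Since the bound 7/6 is ≥ 1, the union bound is uninformative here; it does NOT by itself certify existence.

12·p = 7/6 ≈ 1.1667; existence NOT certified by the union bound.


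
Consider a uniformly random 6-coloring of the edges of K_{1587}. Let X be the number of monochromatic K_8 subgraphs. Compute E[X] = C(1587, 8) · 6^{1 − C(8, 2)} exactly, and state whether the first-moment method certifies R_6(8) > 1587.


E[X] = C(1587, 8) · 6^{1 − 28} = 980438554550826798570 · 6^{−27} = 980438554550826798570/1023490369077469249536.
As a reduced fraction: E[X] = 54468808586157044365/56860576059859402752 ≈ 0.9579.
Is E[X] < 1? YES.
Since E[X] < 1, there exists a 6-coloring of K_{1587} with no monochromatic K_8; hence R_6(8) > 1587.

E[X] = 54468808586157044365/56860576059859402752 ≈ 0.9579; E[X] < 1, so R_6(8) > 1587.


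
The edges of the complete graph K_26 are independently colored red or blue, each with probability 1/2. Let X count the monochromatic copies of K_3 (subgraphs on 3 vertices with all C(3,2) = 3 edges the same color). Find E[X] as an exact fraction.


Let X = Σ_S X_S over the C(26, 3) = 2600 subsets S of size 3, where X_S = 1 if the K_3 on S is monochromatic.
For a fixed S, the K_3 on S has C(3, 2) = 3 edges. P[all 3 edges red] = (1/2)^3, and likewise for blue, so P[monochromatic] = 2·(1/2)^3 = 2^{1 − 3} = 1/4.
By linearity of expectation: E[X] = C(26, 3) · 2^{1 − 3} = 2600 · 1/4 = 650.
Numerically: E[X] ≈ 650.00000.

E[X] = C(26,3)·2^(1−C(3,2)) = 650 ≈ 650.00000.


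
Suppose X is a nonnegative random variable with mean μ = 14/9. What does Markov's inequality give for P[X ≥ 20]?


μ = E[X] = 14/9, a = 20.
Markov: P[X ≥ 20] ≤ μ/a = (14/9)/20 = 7/90.
Numerically: ≈ 0.0778.
(Since a = 20 > μ = 1.5556, the bound 7/90 is < 1 and informative.)

P[X ≥ 20] ≤ 7/90 ≈ 0.0778.


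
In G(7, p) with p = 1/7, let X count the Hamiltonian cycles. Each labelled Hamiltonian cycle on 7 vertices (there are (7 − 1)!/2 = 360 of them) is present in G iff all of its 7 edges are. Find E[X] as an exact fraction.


K_7 has (7 − 1)!/2 = 360 labelled Hamiltonian cycles.
For each such Hamiltonian cycle H, let X_H = 1 if all 7 edges of H are present in G. Then P[X_H = 1] = p^{7} = (1/7)^{7} = 1/823543.
By linearity of expectation: E[X] = Σ_H E[X_H] = 360 · p^{7} = 360 · 1/823543 = 360/823543.
Numerically: E[X] ≈ 0.000437136.

E[X] = 360 · (1/7)^{7} = 360/823543 ≈ 0.000437136.


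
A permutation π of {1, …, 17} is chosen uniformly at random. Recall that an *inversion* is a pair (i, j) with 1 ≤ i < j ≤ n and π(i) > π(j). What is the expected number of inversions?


Write X = Σ X_I over the C(17, 2) = 136 pairs i < j, with X_I the indicator of one inversion.
There are 136 indicators.
For each fixed pair i < j, the values π(i) and π(j) are two distinct elements of {1, …, 17} in uniformly random order; by symmetry P[π(i) > π(j)] = 1/2.
By linearity: E[X] = 136 · (1/2) = C(17, 2) · (1/2) = 136/2 = 68 ≈ 68.000000.

E[X] = 68 = 68.000000.


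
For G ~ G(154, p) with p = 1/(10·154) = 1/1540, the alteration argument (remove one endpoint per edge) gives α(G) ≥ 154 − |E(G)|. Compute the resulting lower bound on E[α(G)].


E[|E(G)|] = C(154, 2)·p = 11781 · (1/1540) = 153/20.
E[α(G)] ≥ n − E[|E(G)|] = 154 − 153/20 = 2927/20.
Numerically: ≈ 146.35000.
(This is only a lower bound; the true E[α(G)] may be larger.)

E[α(G)] ≥ 2927/20 ≈ 146.35000.


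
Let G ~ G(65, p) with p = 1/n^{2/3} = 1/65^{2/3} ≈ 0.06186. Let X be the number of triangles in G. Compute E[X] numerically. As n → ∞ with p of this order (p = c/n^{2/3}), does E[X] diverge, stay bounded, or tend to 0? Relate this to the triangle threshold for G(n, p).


Number of potential triangles: C(65, 3) = 43680.
Each occurs with probability p³ ≈ (0.06186)³ ≈ 2.366864e-04.
By linearity: E[X] = C(65, 3)·p³ ≈ 43680 · 2.366864e-04 ≈ 10.3385.
Since α = 2/3 < 1, p = c/n^{2/3} ≫ 1/n is above the triangle threshold p ~ 1/n. Asymptotically E[X] ~ (c³/6)·n^{3(1−α)} = (1³/6)·n^{1} → ∞; triangles are abundant w.h.p.

E[X] ≈ 10.3385; in regime p = Θ(1/n^{2/3}) E[X] diverges (above the triangle threshold p ~ 1/n).


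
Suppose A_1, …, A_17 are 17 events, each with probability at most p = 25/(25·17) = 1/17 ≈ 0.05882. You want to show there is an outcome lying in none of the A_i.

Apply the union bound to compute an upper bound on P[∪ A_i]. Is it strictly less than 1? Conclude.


Union bound: P[∪_{i=1}^{17} A_i] ≤ Σ_i P[A_i] ≤ 17·p = 17·(1/17) = 1.
Numerically: 1 ≈ 1.00000.
Is 1 < 1? NO.
Since the bound 1 is ≥ 1, the union bound is uninformative here; it does NOT by itself certify existence.

17·p = 1 ≈ 1.00000; existence NOT certified by the union bound.


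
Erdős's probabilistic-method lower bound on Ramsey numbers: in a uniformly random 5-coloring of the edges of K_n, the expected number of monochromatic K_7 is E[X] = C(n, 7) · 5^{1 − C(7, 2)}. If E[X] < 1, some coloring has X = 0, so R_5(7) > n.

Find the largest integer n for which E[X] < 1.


We need C(n, 7) · 5^{1 − 21} < 1, i.e. C(n, 7) < 5^{21 − 1} = 95367431640625.
Check values of n near the boundary:
  n = 336: C(336, 7) = 90079147136880; 90079147136880 < 95367431640625? YES
  n = 337: C(337, 7) = 91989916924632; 91989916924632 < 95367431640625? YES
  n = 338: C(338, 7) = 93935323022736; 93935323022736 < 95367431640625? YES
  n = 339: C(339, 7) = 95915887062372; 95915887062372 < 95367431640625? NO
  n = 340: C(340, 7) = 97932136940560; 97932136940560 < 95367431640625? NO
The largest n with C(n, 7) < 95367431640625 is n = 338 (where E[X] = 93935323022736/95367431640625 ≈ 0.9850). Hence R_5(7) > 338, i.e. R_5(7) ≥ 339.

Largest n = 338; hence R_5(7) > 338.


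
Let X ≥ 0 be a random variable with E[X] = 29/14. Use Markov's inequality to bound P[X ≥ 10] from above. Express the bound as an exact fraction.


μ = E[X] = 29/14, a = 10.
Markov: P[X ≥ 10] ≤ μ/a = (29/14)/10 = 29/140.
Numerically: ≈ 0.20714.
(Since a = 10 > μ = 2.07143, the bound 29/140 is < 1 and informative.)

P[X ≥ 10] ≤ 29/140 ≈ 0.20714.


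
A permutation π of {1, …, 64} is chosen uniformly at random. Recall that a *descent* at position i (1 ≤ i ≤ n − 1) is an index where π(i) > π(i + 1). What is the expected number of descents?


Write X = Σ X_I over i = 1, …, 63, with X_I the indicator of one descent.
There are 63 indicators.
For each fixed i, the pair (π(i), π(i+1)) is a uniformly random ordered pair of distinct values from {1, …, 64}; by symmetry P[π(i) > π(i+1)] = 1/2.
By linearity: E[X] = 63 · (1/2) = (64 − 1) · (1/2) = 63/2 ≈ 31.5000.

E[X] = 63/2 = 31.5000.


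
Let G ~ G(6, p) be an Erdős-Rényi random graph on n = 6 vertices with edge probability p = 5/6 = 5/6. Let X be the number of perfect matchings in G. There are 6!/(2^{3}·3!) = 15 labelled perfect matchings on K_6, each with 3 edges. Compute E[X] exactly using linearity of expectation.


K_6 has 6!/(2^{3}·3!) = 15 labelled perfect matchings.
For each such perfect matching H, let X_H = 1 if all 3 edges of H are present in G. Then P[X_H = 1] = p^{3} = (5/6)^{3} = 125/216.
Summing the indicators: E[X] = Σ_H E[X_H] = 15 · p^{3} = 15 · 125/216 = 625/72.
Numerically: E[X] ≈ 8.68056.

E[X] = 15 · (5/6)^{3} = 625/72 ≈ 8.68056.


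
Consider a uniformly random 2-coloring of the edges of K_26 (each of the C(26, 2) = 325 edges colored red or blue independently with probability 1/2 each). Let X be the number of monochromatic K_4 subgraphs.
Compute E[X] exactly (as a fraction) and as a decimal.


Let X = Σ_S X_S over the C(26, 4) = 14950 subsets S of size 4, where X_S = 1 if the K_4 on S is monochromatic.
For a fixed S, the K_4 on S has C(4, 2) = 6 edges. P[all 6 edges red] = (1/2)^6, and likewise for blue, so P[monochromatic] = 2·(1/2)^6 = 2^{1 − 6} = 1/32.
Summing: E[X] = C(26, 4) · 2^{1 − 6} = 14950 · 1/32 = 7475/16.
Numerically: E[X] ≈ 467.1875.

E[X] = C(26,4)·2^(1−C(4,2)) = 7475/16 ≈ 467.1875.


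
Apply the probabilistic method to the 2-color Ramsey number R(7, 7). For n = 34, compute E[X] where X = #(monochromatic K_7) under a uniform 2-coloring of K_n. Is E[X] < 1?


E[X] = C(34, 7) · 2^{1 − 21} = 5379616 · 2^{−20} = 5379616/1048576.
As a reduced fraction: E[X] = 168113/32768 ≈ 5.13040.
Is E[X] < 1? NO.
Since E[X] ≥ 1, the first-moment bound is inconclusive at n = 34; it does NOT by itself certify R(7, 7) > 34.

E[X] = 168113/32768 ≈ 5.13040; E[X] ≥ 1; first-moment method inconclusive here.


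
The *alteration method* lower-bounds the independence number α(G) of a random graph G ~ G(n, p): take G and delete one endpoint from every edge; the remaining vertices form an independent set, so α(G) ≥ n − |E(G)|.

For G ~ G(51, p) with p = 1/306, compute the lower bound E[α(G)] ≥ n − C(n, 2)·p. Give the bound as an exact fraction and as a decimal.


E[|E(G)|] = C(51, 2)·p = 1275 · (1/306) = 25/6.
E[α(G)] ≥ n − E[|E(G)|] = 51 − 25/6 = 281/6.
Numerically: ≈ 46.83333.
(This is only a lower bound; the true E[α(G)] may be larger.)

E[α(G)] ≥ 281/6 ≈ 46.83333.


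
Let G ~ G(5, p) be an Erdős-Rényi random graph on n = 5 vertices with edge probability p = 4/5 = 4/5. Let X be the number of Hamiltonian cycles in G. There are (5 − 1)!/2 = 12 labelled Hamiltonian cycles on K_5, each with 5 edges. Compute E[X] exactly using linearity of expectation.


K_5 has (5 − 1)!/2 = 12 labelled Hamiltonian cycles.
For each such Hamiltonian cycle H, let X_H = 1 if all 5 edges of H are present in G. Then P[X_H = 1] = p^{5} = (4/5)^{5} = 1024/3125.
Summing the indicators: E[X] = Σ_H E[X_H] = 12 · p^{5} = 12 · 1024/3125 = 12288/3125.
Numerically: E[X] ≈ 3.93.

E[X] = 12 · (4/5)^{5} = 12288/3125 ≈ 3.93.


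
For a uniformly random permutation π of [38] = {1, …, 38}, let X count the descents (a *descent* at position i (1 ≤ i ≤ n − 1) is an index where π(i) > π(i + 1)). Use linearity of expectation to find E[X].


Write X = Σ X_I over i = 1, …, 37, with X_I the indicator of one descent.
There are 37 indicators.
For each fixed i, the pair (π(i), π(i+1)) is a uniformly random ordered pair of distinct values from {1, …, 38}; by symmetry P[π(i) > π(i+1)] = 1/2.
By linearity: E[X] = 37 · (1/2) = (38 − 1) · (1/2) = 37/2 ≈ 18.500000.

E[X] = 37/2 = 18.500000.


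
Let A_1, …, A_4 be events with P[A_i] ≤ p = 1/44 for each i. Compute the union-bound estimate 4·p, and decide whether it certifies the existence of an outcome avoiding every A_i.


Union bound: P[∪_{i=1}^{4} A_i] ≤ Σ_i P[A_i] ≤ 4·p = 4·(1/44) = 1/11.
Numerically: 1/11 ≈ 0.091.
Is 1/11 < 1? YES.
Since P[∪ A_i] ≤ 1/11 < 1, the complement has P[∩ A_i^c] ≥ 1 − 1/11 = 10/11 > 0, so some outcome avoids every A_i.

4·p = 1/11 ≈ 0.091; existence CERTIFIED by the union bound.


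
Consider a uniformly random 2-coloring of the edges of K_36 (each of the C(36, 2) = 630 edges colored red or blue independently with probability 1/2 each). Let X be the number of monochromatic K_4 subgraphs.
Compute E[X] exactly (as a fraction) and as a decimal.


Let X = Σ_S X_S over the C(36, 4) = 58905 subsets S of size 4, where X_S = 1 if the K_4 on S is monochromatic.
For a fixed S, the K_4 on S has C(4, 2) = 6 edges. P[all 6 edges red] = (1/2)^6, and likewise for blue, so P[monochromatic] = 2·(1/2)^6 = 2^{1 − 6} = 1/32.
Summing: E[X] = C(36, 4) · 2^{1 − 6} = 58905 · 1/32 = 58905/32.
Numerically: E[X] ≈ 1840.7812.

E[X] = C(36,4)·2^(1−C(4,2)) = 58905/32 ≈ 1840.7812.


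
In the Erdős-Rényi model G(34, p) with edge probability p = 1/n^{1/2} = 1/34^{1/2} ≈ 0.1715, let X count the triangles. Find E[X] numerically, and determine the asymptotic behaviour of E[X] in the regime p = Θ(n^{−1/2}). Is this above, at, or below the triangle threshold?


Number of potential triangles: C(34, 3) = 5984.
Each occurs with probability p³ ≈ (0.1715)³ ≈ 5.0440760e-03.
By linearity: E[X] = C(34, 3)·p³ ≈ 5984 · 5.0440760e-03 ≈ 30.18375.
Since α = 1/2 < 1, p = c/n^{1/2} ≫ 1/n is above the triangle threshold p ~ 1/n. Asymptotically E[X] ~ (c³/6)·n^{3(1−α)} = (1³/6)·n^{1.5} → ∞; triangles are abundant w.h.p.

E[X] ≈ 30.18375; in regime p = Θ(1/n^{1/2}) E[X] diverges (above the triangle threshold p ~ 1/n).


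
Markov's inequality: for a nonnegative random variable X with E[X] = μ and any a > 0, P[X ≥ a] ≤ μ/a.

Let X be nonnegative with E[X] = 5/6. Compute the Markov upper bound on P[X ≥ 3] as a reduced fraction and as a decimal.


μ = E[X] = 5/6, a = 3.
Markov: P[X ≥ 3] ≤ μ/a = (5/6)/3 = 5/18.
Numerically: ≈ 0.277778.
(Since a = 3 > μ = 0.833333, the bound 5/18 is < 1 and informative.)

P[X ≥ 3] ≤ 5/18 ≈ 0.277778.


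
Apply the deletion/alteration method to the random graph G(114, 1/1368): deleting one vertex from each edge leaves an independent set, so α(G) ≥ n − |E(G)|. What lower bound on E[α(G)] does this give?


E[|E(G)|] = C(114, 2)·p = 6441 · (1/1368) = 113/24.
E[α(G)] ≥ n − E[|E(G)|] = 114 − 113/24 = 2623/24.
Numerically: ≈ 109.2917.
(This is only a lower bound; the true E[α(G)] may be larger.)

E[α(G)] ≥ 2623/24 ≈ 109.2917.


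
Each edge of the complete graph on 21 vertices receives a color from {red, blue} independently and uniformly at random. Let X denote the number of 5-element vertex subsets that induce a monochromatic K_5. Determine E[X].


Let X = Σ_S X_S over the C(21, 5) = 20349 subsets S of size 5, where X_S = 1 if the K_5 on S is monochromatic.
For a fixed S, the K_5 on S has C(5, 2) = 10 edges. P[all 10 edges red] = (1/2)^10, and likewise for blue, so P[monochromatic] = 2·(1/2)^10 = 2^{1 − 10} = 1/512.
Summing: E[X] = C(21, 5) · 2^{1 − 10} = 20349 · 1/512 = 20349/512.
Numerically: E[X] ≈ 39.7441.

E[X] = C(21,5)·2^(1−C(5,2)) = 20349/512 ≈ 39.7441.


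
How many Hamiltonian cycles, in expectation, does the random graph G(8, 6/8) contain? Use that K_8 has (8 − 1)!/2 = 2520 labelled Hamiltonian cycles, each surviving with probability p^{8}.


K_8 has (8 − 1)!/2 = 2520 labelled Hamiltonian cycles.
For each such Hamiltonian cycle H, let X_H = 1 if all 8 edges of H are present in G. Then P[X_H = 1] = p^{8} = (3/4)^{8} = 6561/65536.
By linearity of expectation: E[X] = Σ_H E[X_H] = 2520 · p^{8} = 2520 · 6561/65536 = 2066715/8192.
Numerically: E[X] ≈ 252.28.

E[X] = 2520 · (3/4)^{8} = 2066715/8192 ≈ 252.28.


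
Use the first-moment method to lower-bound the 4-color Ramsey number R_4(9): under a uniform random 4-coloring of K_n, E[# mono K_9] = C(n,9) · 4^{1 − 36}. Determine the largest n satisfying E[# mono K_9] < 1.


We need C(n, 9) · 4^{1 − 36} < 1, i.e. C(n, 9) < 4^{36 − 1} = 1180591620717411303424.
Check values of n near the boundary:
  n = 913: C(913, 9) = 1167605542753639808390; 1167605542753639808390 < 1180591620717411303424? YES
  n = 914: C(914, 9) = 1179217089587653905932; 1179217089587653905932 < 1180591620717411303424? YES
  n = 915: C(915, 9) = 1190931166636537885130; 1190931166636537885130 < 1180591620717411303424? NO
  n = 916: C(916, 9) = 1202748565202942340440; 1202748565202942340440 < 1180591620717411303424? NO
  n = 917: C(917, 9) = 1214670081818390006810; 1214670081818390006810 < 1180591620717411303424? NO
The largest n with C(n, 9) < 1180591620717411303424 is n = 914 (where E[X] = 294804272396913476483/295147905179352825856 ≈ 0.9988). Hence R_4(9) > 914, i.e. R_4(9) ≥ 915.

Largest n = 914; hence R_4(9) > 914.
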